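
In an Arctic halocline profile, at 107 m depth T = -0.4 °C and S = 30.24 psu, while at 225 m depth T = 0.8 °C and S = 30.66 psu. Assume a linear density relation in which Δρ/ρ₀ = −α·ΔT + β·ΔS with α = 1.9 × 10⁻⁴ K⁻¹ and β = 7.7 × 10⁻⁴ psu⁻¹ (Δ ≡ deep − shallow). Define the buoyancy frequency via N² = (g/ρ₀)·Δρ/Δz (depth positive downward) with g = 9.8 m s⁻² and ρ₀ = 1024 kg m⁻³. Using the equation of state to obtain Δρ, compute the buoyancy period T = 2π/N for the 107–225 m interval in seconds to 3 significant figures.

2.23 × 10³ s

ΔT = +1.2 K, ΔS = +0.42 psu (deep − shallow).
Δρ/ρ₀ = −αΔT + βΔS = -2.28 × 10⁻⁴ + 3.234 × 10⁻⁴ = 9.54 × 10⁻⁵, so Δρ ≈ 0.09769 kg m⁻³.
N² = (g/ρ₀)·Δρ/Δz = g·(Δρ/ρ₀)/Δz = 9.8 × 9.54 × 10⁻⁵ / 118 = 7.9231 × 10⁻⁶ s⁻².
N = √(7.9231 × 10⁻⁶) = 2.8148 × 10⁻³ rad s⁻¹ → T = 2π/N = 2.2322 × 10³ s ≈ 2.23 × 10³ s.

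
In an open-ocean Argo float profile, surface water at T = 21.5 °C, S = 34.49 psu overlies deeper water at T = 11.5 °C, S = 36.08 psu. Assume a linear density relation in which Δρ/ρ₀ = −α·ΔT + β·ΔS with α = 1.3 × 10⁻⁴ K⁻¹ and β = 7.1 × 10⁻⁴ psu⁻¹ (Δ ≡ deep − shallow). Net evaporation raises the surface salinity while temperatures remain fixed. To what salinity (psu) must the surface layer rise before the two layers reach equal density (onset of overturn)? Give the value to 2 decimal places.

Neutral buoyancy requires −α(T_deep − T_surf) + β(S_deep − S_surf′) = 0.
S_surf′ = S_deep − (α/β)·ΔT = 36.08 − (1.3 × 10⁻⁴/7.1 × 10⁻⁴)·(-10.0) = 37.9110 psu.
Increase required: 37.9110 − 34.49 = 3.4210 psu.

37.91 psu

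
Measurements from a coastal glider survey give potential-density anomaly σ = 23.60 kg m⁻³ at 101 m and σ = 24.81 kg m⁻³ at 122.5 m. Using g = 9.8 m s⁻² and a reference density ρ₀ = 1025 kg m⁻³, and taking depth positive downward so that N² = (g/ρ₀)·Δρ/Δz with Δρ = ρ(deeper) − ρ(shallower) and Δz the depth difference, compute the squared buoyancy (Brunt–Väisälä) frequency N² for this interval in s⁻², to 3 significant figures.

5.38 × 10⁻⁴ s⁻²

Δρ = 1024.81 − 1023.60 = 1.21 kg m⁻³ over Δz = 122.5 − 101 = 21.5 m.
N² = (9.8/1025) × (1.21/21.5) = 5.3808 × 10⁻⁴ s⁻² ≈ 5.38 × 10⁻⁴ s⁻².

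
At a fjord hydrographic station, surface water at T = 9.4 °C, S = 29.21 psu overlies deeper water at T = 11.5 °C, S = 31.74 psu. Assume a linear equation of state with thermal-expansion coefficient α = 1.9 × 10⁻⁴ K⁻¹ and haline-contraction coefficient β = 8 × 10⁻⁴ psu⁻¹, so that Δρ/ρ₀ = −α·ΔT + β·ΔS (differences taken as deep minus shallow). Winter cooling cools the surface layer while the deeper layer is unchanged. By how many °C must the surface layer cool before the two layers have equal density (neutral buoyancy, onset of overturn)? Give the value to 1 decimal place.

Neutral buoyancy requires Δρ = 0, i.e. −α(T_deep − T_surf′) + β(S_deep − S_surf) = 0.
T_surf′ = T_deep − (β/α)·ΔS = 11.5 − (8 × 10⁻⁴/1.9 × 10⁻⁴)·(+2.53) = 0.847 °C.
Cooling required: 9.4 − (0.847) = 8.553 °C.

8.6 °C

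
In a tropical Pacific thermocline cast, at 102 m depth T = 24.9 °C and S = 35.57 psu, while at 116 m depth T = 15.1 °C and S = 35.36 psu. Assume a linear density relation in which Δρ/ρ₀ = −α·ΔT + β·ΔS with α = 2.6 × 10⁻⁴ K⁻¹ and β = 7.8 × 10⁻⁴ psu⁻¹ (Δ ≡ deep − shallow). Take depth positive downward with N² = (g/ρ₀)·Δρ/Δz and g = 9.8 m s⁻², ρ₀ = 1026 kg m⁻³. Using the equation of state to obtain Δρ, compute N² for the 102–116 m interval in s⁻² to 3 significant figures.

1.67 × 10⁻³ s⁻²

ΔT = -9.8 K, ΔS = -0.21 psu (deep − shallow).
Δρ/ρ₀ = −αΔT + βΔS = 2.548 × 10⁻³ − 1.638 × 10⁻⁴ = 2.3842 × 10⁻³, so Δρ ≈ 2.446 kg m⁻³.
N² = (g/ρ₀)·Δρ/Δz = g·(Δρ/ρ₀)/Δz = 9.8 × 2.3842 × 10⁻³ / 14 = 1.6689 × 10⁻³ s⁻² ≈ 1.67 × 10⁻³ s⁻².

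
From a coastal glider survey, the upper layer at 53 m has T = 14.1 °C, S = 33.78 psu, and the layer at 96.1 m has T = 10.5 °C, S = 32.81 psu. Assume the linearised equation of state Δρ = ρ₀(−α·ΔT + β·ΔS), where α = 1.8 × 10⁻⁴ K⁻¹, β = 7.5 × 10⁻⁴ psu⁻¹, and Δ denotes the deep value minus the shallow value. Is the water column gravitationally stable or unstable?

unstable

ΔT = 10.5 − 14.1 = -3.6 K and ΔS = 32.81 − 33.78 = -0.97 psu (deep − shallow).
−αΔT = 6.48 × 10⁻⁴; βΔS = -7.275 × 10⁻⁴; sum Δρ/ρ₀ = -7.95 × 10⁻⁵.
Δρ/ρ₀ < 0, so Δρ < 0: deeper water is lighter → statically unstable; the column would overturn.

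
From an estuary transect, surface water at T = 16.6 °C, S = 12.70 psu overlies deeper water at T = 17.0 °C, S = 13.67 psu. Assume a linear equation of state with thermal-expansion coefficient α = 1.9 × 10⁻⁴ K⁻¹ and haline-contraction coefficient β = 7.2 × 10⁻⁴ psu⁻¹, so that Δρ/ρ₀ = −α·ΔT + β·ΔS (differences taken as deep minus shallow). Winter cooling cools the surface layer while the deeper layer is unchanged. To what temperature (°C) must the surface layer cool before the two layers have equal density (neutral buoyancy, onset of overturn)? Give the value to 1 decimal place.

13.3 °C

Neutral buoyancy requires Δρ = 0, i.e. −α(T_deep − T_surf′) + β(S_deep − S_surf) = 0.
T_surf′ = T_deep − (β/α)·ΔS = 17.0 − (7.2 × 10⁻⁴/1.9 × 10⁻⁴)·(+0.97) = 13.324 °C.
Cooling required: 16.6 − (13.324) = 3.276 °C.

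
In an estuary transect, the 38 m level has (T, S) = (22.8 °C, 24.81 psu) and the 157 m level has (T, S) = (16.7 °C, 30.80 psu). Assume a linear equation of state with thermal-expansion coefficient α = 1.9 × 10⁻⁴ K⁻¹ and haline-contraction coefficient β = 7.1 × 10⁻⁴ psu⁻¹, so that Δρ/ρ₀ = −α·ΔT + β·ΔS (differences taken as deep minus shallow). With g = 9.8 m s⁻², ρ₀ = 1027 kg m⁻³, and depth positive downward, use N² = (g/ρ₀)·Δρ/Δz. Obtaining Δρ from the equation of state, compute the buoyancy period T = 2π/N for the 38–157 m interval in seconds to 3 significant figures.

ΔT = -6.1 K, ΔS = +5.99 psu (deep − shallow).
Δρ/ρ₀ = −αΔT + βΔS = 1.159 × 10⁻³ + 4.2529 × 10⁻³ = 5.4119 × 10⁻³, so Δρ ≈ 5.558 kg m⁻³.
N² = (g/ρ₀)·Δρ/Δz = g·(Δρ/ρ₀)/Δz = 9.8 × 5.4119 × 10⁻³ / 119 = 4.4569 × 10⁻⁴ s⁻².
N = √(4.4569 × 10⁻⁴) = 0.021111 rad s⁻¹ → T = 2π/N = 297.63 s ≈ 298 s.

298 s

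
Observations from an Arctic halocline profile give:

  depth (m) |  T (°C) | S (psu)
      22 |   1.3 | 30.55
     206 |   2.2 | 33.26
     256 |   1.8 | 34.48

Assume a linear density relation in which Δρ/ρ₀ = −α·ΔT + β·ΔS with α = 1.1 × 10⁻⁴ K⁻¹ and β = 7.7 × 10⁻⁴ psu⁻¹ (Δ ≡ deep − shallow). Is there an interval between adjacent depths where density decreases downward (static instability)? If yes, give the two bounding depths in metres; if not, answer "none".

none

Evaluate Δρ/ρ₀ = −αΔT + βΔS across each adjacent pair:
  22–206 m: −αΔT+βΔS = −(1.1 × 10⁻⁴)(+0.9)+(7.7 × 10⁻⁴)(+2.71) = 2.0 × 10⁻³ → stable
  206–256 m: −αΔT+βΔS = −(1.1 × 10⁻⁴)(-0.4)+(7.7 × 10⁻⁴)(+1.22) = 9.8 × 10⁻⁴ → stable
Every interval has Δρ > 0: the column is stably stratified throughout.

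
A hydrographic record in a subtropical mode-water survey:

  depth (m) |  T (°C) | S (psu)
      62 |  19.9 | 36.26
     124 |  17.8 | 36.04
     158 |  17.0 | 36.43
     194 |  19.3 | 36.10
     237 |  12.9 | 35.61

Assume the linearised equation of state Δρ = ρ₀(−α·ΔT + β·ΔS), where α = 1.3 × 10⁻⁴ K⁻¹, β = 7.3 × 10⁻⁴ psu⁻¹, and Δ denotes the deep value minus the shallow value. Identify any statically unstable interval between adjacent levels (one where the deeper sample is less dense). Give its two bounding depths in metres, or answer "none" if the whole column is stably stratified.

158–194 m

Evaluate Δρ/ρ₀ = −αΔT + βΔS across each adjacent pair:
  62–124 m: −αΔT+βΔS = −(1.3 × 10⁻⁴)(-2.1)+(7.3 × 10⁻⁴)(-0.22) = 1.1 × 10⁻⁴ → stable
  124–158 m: −αΔT+βΔS = −(1.3 × 10⁻⁴)(-0.8)+(7.3 × 10⁻⁴)(+0.39) = 3.9 × 10⁻⁴ → stable
  158–194 m: −αΔT+βΔS = −(1.3 × 10⁻⁴)(+2.3)+(7.3 × 10⁻⁴)(-0.33) = -5.4 × 10⁻⁴ → UNSTABLE
  194–237 m: −αΔT+βΔS = −(1.3 × 10⁻⁴)(-6.4)+(7.3 × 10⁻⁴)(-0.49) = 4.7 × 10⁻⁴ → stable
The 158–194 m interval has Δρ < 0: lighter water underlies denser water.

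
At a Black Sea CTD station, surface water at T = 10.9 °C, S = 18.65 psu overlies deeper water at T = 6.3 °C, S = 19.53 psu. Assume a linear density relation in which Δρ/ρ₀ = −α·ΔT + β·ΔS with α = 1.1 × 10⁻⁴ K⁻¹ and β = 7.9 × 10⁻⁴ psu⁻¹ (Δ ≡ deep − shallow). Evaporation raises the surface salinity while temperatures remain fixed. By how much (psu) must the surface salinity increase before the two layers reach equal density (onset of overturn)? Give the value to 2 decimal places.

1.52 psu

Neutral buoyancy requires −α(T_deep − T_surf) + β(S_deep − S_surf′) = 0.
S_surf′ = S_deep − (α/β)·ΔT = 19.53 − (1.1 × 10⁻⁴/7.9 × 10⁻⁴)·(-4.6) = 20.1705 psu.
Increase required: 20.1705 − 18.65 = 1.5205 psu.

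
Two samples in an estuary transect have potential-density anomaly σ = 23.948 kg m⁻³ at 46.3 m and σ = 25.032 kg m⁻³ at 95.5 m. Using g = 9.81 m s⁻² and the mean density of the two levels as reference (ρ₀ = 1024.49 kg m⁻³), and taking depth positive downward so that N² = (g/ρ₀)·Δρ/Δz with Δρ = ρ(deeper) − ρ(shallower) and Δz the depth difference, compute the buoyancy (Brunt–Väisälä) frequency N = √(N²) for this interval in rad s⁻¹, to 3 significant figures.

0.0145 rad s⁻¹

Δρ = 1025.032 − 1023.948 = 1.084 kg m⁻³ over Δz = 95.5 − 46.3 = 49.2 m.
N² = (9.81/1024.49) × (1.084/49.2) = 2.1097 × 10⁻⁴ s⁻².
N = √(2.1097 × 10⁻⁴) = 0.014525 rad s⁻¹ ≈ 0.0145 rad s⁻¹.
N² > 0, so the interval is statically stable.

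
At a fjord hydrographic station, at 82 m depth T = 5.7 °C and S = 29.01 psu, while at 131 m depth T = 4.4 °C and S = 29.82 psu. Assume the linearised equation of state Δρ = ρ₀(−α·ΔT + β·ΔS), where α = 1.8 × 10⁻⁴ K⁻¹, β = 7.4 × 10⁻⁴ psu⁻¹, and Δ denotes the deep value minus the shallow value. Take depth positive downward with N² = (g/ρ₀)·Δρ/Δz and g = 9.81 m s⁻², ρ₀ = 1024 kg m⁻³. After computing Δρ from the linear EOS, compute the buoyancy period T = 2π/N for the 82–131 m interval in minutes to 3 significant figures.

8.11 min

ΔT = -1.3 K, ΔS = +0.81 psu (deep − shallow).
Δρ/ρ₀ = −αΔT + βΔS = 2.34 × 10⁻⁴ + 5.994 × 10⁻⁴ = 8.334 × 10⁻⁴, so Δρ ≈ 0.8534 kg m⁻³.
N² = (g/ρ₀)·Δρ/Δz = g·(Δρ/ρ₀)/Δz = 9.81 × 8.334 × 10⁻⁴ / 49 = 1.6685 × 10⁻⁴ s⁻².
N = √(1.6685 × 10⁻⁴) = 0.012917 rad s⁻¹ → T = 2π/N = 486.43 s = 8.1072 min ≈ 8.11 min.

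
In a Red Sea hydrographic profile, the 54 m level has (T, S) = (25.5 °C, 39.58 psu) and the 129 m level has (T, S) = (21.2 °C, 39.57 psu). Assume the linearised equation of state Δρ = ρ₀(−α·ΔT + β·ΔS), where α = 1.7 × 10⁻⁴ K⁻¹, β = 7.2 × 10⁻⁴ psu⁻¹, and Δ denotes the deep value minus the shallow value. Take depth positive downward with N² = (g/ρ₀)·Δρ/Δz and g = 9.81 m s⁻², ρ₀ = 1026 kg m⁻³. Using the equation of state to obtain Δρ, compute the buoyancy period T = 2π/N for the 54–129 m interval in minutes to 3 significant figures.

10.8 min

ΔT = -4.3 K, ΔS = -0.01 psu (deep − shallow).
Δρ/ρ₀ = −αΔT + βΔS = 7.31 × 10⁻⁴ − 7.20 × 10⁻⁶ = 7.238 × 10⁻⁴, so Δρ ≈ 0.7426 kg m⁻³.
N² = (g/ρ₀)·Δρ/Δz = g·(Δρ/ρ₀)/Δz = 9.81 × 7.238 × 10⁻⁴ / 75 = 9.4673 × 10⁻⁵ s⁻².
N = √(9.4673 × 10⁻⁵) = 9.7300 × 10⁻³ rad s⁻¹ → T = 2π/N = 645.75 s = 10.762 min ≈ 10.8 min.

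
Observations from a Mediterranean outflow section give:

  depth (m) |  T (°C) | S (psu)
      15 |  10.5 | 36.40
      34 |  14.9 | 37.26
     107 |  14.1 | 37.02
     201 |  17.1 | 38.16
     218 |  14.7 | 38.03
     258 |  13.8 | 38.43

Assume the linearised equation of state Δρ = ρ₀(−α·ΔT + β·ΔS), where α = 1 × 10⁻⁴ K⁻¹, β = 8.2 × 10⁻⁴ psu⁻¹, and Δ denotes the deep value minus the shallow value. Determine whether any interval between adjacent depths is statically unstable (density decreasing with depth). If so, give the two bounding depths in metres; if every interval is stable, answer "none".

Evaluate Δρ/ρ₀ = −αΔT + βΔS across each adjacent pair:
  15–34 m: −αΔT+βΔS = −(1 × 10⁻⁴)(+4.4)+(8.2 × 10⁻⁴)(+0.86) = 2.7 × 10⁻⁴ → stable
  34–107 m: −αΔT+βΔS = −(1 × 10⁻⁴)(-0.8)+(8.2 × 10⁻⁴)(-0.24) = -1.2 × 10⁻⁴ → UNSTABLE
  107–201 m: −αΔT+βΔS = −(1 × 10⁻⁴)(+3.0)+(8.2 × 10⁻⁴)(+1.14) = 6.3 × 10⁻⁴ → stable
  201–218 m: −αΔT+βΔS = −(1 × 10⁻⁴)(-2.4)+(8.2 × 10⁻⁴)(-0.13) = 1.3 × 10⁻⁴ → stable
  218–258 m: −αΔT+βΔS = −(1 × 10⁻⁴)(-0.9)+(8.2 × 10⁻⁴)(+0.40) = 4.2 × 10⁻⁴ → stable
The 34–107 m interval has Δρ < 0: lighter water underlies denser water.

34–107 m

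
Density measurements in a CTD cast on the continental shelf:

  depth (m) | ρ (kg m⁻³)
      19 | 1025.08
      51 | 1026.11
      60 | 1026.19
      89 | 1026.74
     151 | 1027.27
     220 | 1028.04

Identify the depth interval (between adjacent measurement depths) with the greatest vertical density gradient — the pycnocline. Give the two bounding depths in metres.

Compute the density gradient over each adjacent pair:
  19–51 m: Δρ/Δz = 1.03/32 = 0.032 kg m⁻⁴
  51–60 m: Δρ/Δz = 0.08/9 = 8.9 × 10⁻³ kg m⁻⁴
  60–89 m: Δρ/Δz = 0.55/29 = 0.019 kg m⁻⁴
  89–151 m: Δρ/Δz = 0.53/62 = 8.5 × 10⁻³ kg m⁻⁴
  151–220 m: Δρ/Δz = 0.77/69 = 0.011 kg m⁻⁴
The largest gradient is in the 19–51 m interval — the pycnocline.

19–51 m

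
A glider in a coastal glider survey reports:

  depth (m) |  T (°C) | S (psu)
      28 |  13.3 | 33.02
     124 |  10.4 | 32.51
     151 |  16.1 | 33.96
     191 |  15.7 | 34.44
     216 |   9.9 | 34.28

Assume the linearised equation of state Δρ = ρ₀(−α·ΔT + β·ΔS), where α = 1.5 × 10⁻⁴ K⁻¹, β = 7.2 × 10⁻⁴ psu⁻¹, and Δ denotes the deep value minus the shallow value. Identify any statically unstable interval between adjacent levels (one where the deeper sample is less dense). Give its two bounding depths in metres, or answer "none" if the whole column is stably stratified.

Evaluate Δρ/ρ₀ = −αΔT + βΔS across each adjacent pair:
  28–124 m: −αΔT+βΔS = −(1.5 × 10⁻⁴)(-2.9)+(7.2 × 10⁻⁴)(-0.51) = 6.8 × 10⁻⁵ → stable
  124–151 m: −αΔT+βΔS = −(1.5 × 10⁻⁴)(+5.7)+(7.2 × 10⁻⁴)(+1.45) = 1.9 × 10⁻⁴ → stable
  151–191 m: −αΔT+βΔS = −(1.5 × 10⁻⁴)(-0.4)+(7.2 × 10⁻⁴)(+0.48) = 4.1 × 10⁻⁴ → stable
  191–216 m: −αΔT+βΔS = −(1.5 × 10⁻⁴)(-5.8)+(7.2 × 10⁻⁴)(-0.16) = 7.5 × 10⁻⁴ → stable
Every interval has Δρ > 0: the column is stably stratified throughout.

none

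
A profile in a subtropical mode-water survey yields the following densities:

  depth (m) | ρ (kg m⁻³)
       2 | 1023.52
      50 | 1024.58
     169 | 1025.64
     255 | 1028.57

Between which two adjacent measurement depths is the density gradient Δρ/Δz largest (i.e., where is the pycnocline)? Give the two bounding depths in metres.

Compute the density gradient over each adjacent pair:
  2–50 m: Δρ/Δz = 1.06/48 = 0.022 kg m⁻⁴
  50–169 m: Δρ/Δz = 1.06/119 = 8.9 × 10⁻³ kg m⁻⁴
  169–255 m: Δρ/Δz = 2.93/86 = 0.034 kg m⁻⁴
The largest gradient is in the 169–255 m interval — the pycnocline.

169–255 m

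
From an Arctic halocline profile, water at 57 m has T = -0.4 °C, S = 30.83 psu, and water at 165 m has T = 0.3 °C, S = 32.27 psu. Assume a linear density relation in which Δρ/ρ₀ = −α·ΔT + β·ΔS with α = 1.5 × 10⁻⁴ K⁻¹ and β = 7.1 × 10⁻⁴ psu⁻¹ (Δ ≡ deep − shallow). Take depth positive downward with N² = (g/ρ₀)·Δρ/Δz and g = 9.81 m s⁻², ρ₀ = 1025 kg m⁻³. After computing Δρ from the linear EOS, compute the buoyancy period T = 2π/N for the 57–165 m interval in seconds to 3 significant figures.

ΔT = +0.7 K, ΔS = +1.44 psu (deep − shallow).
Δρ/ρ₀ = −αΔT + βΔS = -1.05 × 10⁻⁴ + 1.0224 × 10⁻³ = 9.174 × 10⁻⁴, so Δρ ≈ 0.9403 kg m⁻³.
N² = (g/ρ₀)·Δρ/Δz = g·(Δρ/ρ₀)/Δz = 9.81 × 9.174 × 10⁻⁴ / 108 = 8.3331 × 10⁻⁵ s⁻².
N = √(8.3331 × 10⁻⁵) = 9.1286 × 10⁻³ rad s⁻¹ → T = 2π/N = 688.30 s ≈ 688 s.

688 s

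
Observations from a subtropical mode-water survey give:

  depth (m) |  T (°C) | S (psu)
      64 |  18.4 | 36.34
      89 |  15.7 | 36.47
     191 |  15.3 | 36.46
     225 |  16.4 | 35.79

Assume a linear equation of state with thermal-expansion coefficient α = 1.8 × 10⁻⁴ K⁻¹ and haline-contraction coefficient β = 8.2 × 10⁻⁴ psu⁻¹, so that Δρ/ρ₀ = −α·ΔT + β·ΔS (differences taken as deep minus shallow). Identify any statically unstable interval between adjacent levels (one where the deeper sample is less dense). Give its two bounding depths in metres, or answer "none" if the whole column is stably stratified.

Evaluate Δρ/ρ₀ = −αΔT + βΔS across each adjacent pair:
  64–89 m: −αΔT+βΔS = −(1.8 × 10⁻⁴)(-2.7)+(8.2 × 10⁻⁴)(+0.13) = 5.9 × 10⁻⁴ → stable
  89–191 m: −αΔT+βΔS = −(1.8 × 10⁻⁴)(-0.4)+(8.2 × 10⁻⁴)(-0.01) = 6.4 × 10⁻⁵ → stable
  191–225 m: −αΔT+βΔS = −(1.8 × 10⁻⁴)(+1.1)+(8.2 × 10⁻⁴)(-0.67) = -7.5 × 10⁻⁴ → UNSTABLE
The 191–225 m interval has Δρ < 0: lighter water underlies denser water.

191–225 m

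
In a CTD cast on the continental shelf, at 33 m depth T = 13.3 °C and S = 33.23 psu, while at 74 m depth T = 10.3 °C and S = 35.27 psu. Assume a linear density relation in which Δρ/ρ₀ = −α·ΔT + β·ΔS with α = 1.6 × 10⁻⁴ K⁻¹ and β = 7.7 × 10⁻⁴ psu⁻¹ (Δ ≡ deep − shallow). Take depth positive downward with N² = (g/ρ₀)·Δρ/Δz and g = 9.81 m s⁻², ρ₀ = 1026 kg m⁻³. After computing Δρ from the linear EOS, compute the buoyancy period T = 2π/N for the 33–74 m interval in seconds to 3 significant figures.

ΔT = -3.0 K, ΔS = +2.04 psu (deep − shallow).
Δρ/ρ₀ = −αΔT + βΔS = 4.80 × 10⁻⁴ + 1.5708 × 10⁻³ = 2.0508 × 10⁻³, so Δρ ≈ 2.104 kg m⁻³.
N² = (g/ρ₀)·Δρ/Δz = g·(Δρ/ρ₀)/Δz = 9.81 × 2.0508 × 10⁻³ / 41 = 4.9069 × 10⁻⁴ s⁻².
N = √(4.9069 × 10⁻⁴) = 0.022152 rad s⁻¹ → T = 2π/N = 283.64 s ≈ 284 s.

284 s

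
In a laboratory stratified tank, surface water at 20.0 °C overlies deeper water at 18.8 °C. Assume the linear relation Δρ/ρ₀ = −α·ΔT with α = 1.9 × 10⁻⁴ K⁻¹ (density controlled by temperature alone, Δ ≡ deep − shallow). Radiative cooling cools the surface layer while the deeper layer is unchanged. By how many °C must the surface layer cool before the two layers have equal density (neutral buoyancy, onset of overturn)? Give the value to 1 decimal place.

1.2 °C

With temperature the only control, equal density requires T_surf′ = T_deep.
T_surf′ = 18.8 °C.
Cooling required: 20.0 − 18.8 = 1.2 °C.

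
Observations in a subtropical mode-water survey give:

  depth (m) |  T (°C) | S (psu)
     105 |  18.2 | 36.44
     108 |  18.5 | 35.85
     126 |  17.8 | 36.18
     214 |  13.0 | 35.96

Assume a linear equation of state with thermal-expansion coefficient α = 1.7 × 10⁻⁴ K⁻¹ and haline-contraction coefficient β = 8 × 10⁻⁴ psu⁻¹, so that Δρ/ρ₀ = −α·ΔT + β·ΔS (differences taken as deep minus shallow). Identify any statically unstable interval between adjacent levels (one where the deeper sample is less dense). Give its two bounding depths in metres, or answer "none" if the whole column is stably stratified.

105–108 m

Evaluate Δρ/ρ₀ = −αΔT + βΔS across each adjacent pair:
  105–108 m: −αΔT+βΔS = −(1.7 × 10⁻⁴)(+0.3)+(8 × 10⁻⁴)(-0.59) = -5.2 × 10⁻⁴ → UNSTABLE
  108–126 m: −αΔT+βΔS = −(1.7 × 10⁻⁴)(-0.7)+(8 × 10⁻⁴)(+0.33) = 3.8 × 10⁻⁴ → stable
  126–214 m: −αΔT+βΔS = −(1.7 × 10⁻⁴)(-4.8)+(8 × 10⁻⁴)(-0.22) = 6.4 × 10⁻⁴ → stable
The 105–108 m interval has Δρ < 0: lighter water underlies denser water.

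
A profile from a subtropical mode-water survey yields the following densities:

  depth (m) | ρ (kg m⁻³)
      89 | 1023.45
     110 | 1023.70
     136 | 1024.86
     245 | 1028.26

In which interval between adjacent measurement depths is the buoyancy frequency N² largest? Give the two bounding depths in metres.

110–136 m

Compute the density gradient over each adjacent pair:
  89–110 m: Δρ/Δz = 0.25/21 = 0.012 kg m⁻⁴
  110–136 m: Δρ/Δz = 1.16/26 = 0.045 kg m⁻⁴
  136–245 m: Δρ/Δz = 3.40/109 = 0.031 kg m⁻⁴
The largest gradient is in the 110–136 m interval — the pycnocline.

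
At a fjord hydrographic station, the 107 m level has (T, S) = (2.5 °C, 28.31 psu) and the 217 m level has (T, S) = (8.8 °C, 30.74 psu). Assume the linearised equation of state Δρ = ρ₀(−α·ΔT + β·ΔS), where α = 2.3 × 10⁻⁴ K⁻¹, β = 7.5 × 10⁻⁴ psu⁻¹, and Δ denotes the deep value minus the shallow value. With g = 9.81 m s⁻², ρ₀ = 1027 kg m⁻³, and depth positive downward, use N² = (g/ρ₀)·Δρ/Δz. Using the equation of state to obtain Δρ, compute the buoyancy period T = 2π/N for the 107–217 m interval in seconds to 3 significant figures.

1.09 × 10³ s

ΔT = +6.3 K, ΔS = +2.43 psu (deep − shallow).
Δρ/ρ₀ = −αΔT + βΔS = -1.449 × 10⁻³ + 1.8225 × 10⁻³ = 3.735 × 10⁻⁴, so Δρ ≈ 0.3836 kg m⁻³.
N² = (g/ρ₀)·Δρ/Δz = g·(Δρ/ρ₀)/Δz = 9.81 × 3.735 × 10⁻⁴ / 110 = 3.3309 × 10⁻⁵ s⁻².
N = √(3.3309 × 10⁻⁵) = 5.7714 × 10⁻³ rad s⁻¹ → T = 2π/N = 1.0887 × 10³ s ≈ 1.09 × 10³ s.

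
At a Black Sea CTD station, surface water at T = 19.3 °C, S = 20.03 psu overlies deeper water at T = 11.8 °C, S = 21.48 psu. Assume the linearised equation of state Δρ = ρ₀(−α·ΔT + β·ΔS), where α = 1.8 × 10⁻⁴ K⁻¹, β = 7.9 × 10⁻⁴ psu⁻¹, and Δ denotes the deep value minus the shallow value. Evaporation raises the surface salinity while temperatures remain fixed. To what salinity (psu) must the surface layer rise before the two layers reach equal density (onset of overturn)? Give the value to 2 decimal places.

Neutral buoyancy requires −α(T_deep − T_surf) + β(S_deep − S_surf′) = 0.
S_surf′ = S_deep − (α/β)·ΔT = 21.48 − (1.8 × 10⁻⁴/7.9 × 10⁻⁴)·(-7.5) = 23.1889 psu.
Increase required: 23.1889 − 20.03 = 3.1589 psu.

23.19 psu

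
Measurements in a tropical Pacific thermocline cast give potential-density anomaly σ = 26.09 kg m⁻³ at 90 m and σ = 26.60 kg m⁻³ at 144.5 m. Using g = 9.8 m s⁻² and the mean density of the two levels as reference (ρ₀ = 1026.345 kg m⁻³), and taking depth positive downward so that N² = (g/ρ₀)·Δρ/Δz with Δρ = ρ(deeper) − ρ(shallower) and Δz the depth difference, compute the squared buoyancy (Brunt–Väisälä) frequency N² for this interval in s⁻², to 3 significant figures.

Δρ = 1026.60 − 1026.09 = 0.51 kg m⁻³ over Δz = 144.5 − 90 = 54.5 m.
N² = (9.8/1026.345) × (0.51/54.5) = 8.9352 × 10⁻⁵ s⁻² ≈ 8.94 × 10⁻⁵ s⁻².

8.94 × 10⁻⁵ s⁻²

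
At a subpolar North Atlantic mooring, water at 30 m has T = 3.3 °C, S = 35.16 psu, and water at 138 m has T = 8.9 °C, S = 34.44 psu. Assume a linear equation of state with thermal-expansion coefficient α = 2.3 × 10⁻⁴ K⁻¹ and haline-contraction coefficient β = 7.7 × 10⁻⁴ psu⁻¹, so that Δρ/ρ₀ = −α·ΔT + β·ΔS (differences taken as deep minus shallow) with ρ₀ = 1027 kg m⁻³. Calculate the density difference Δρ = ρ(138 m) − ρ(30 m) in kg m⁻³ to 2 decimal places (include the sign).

-1.89 kg m⁻³

ΔT = +5.6 K, ΔS = -0.72 psu (deep − shallow).
Δρ/ρ₀ = −(2.3 × 10⁻⁴)(+5.6) + (7.7 × 10⁻⁴)(-0.72) = -1.8424 × 10⁻³.
Δρ = 1027 × (-1.8424 × 10⁻³) = -1.89 kg m⁻³.
Negative Δρ: lighter below, statically unstable.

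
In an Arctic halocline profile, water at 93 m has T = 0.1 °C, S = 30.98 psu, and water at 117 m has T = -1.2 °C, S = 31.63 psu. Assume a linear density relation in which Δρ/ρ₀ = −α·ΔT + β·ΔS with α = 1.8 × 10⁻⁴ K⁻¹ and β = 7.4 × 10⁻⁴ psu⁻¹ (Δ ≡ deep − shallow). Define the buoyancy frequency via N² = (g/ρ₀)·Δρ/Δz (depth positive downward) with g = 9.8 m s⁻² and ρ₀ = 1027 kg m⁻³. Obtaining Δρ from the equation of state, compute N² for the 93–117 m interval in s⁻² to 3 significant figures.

2.92 × 10⁻⁴ s⁻²

ΔT = -1.3 K, ΔS = +0.65 psu (deep − shallow).
Δρ/ρ₀ = −αΔT + βΔS = 2.34 × 10⁻⁴ + 4.81 × 10⁻⁴ = 7.15 × 10⁻⁴, so Δρ ≈ 0.7343 kg m⁻³.
N² = (g/ρ₀)·Δρ/Δz = g·(Δρ/ρ₀)/Δz = 9.8 × 7.15 × 10⁻⁴ / 24 = 2.9196 × 10⁻⁴ s⁻² ≈ 2.92 × 10⁻⁴ s⁻².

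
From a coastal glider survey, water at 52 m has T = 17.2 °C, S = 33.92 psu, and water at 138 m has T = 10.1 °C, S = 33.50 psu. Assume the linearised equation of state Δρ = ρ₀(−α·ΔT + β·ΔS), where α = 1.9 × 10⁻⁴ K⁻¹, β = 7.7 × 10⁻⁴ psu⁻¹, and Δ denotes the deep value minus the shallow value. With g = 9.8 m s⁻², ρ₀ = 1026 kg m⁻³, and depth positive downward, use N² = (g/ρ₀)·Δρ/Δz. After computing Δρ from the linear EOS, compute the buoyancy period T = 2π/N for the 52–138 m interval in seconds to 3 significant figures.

ΔT = -7.1 K, ΔS = -0.42 psu (deep − shallow).
Δρ/ρ₀ = −αΔT + βΔS = 1.349 × 10⁻³ − 3.234 × 10⁻⁴ = 1.0256 × 10⁻³, so Δρ ≈ 1.052 kg m⁻³.
N² = (g/ρ₀)·Δρ/Δz = g·(Δρ/ρ₀)/Δz = 9.8 × 1.0256 × 10⁻³ / 86 = 1.1687 × 10⁻⁴ s⁻².
N = √(1.1687 × 10⁻⁴) = 0.010811 rad s⁻¹ → T = 2π/N = 581.18 s ≈ 581 s.

581 s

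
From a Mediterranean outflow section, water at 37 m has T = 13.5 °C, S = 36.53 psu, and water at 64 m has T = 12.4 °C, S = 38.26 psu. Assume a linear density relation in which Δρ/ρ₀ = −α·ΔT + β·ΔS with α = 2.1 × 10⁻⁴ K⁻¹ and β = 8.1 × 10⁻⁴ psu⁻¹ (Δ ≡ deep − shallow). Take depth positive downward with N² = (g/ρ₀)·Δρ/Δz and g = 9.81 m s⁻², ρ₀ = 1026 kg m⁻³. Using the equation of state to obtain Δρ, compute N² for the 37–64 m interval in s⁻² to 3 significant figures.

ΔT = -1.1 K, ΔS = +1.73 psu (deep − shallow).
Δρ/ρ₀ = −αΔT + βΔS = 2.31 × 10⁻⁴ + 1.4013 × 10⁻³ = 1.6323 × 10⁻³, so Δρ ≈ 1.675 kg m⁻³.
N² = (g/ρ₀)·Δρ/Δz = g·(Δρ/ρ₀)/Δz = 9.81 × 1.6323 × 10⁻³ / 27 = 5.9307 × 10⁻⁴ s⁻² ≈ 5.93 × 10⁻⁴ s⁻².

5.93 × 10⁻⁴ s⁻²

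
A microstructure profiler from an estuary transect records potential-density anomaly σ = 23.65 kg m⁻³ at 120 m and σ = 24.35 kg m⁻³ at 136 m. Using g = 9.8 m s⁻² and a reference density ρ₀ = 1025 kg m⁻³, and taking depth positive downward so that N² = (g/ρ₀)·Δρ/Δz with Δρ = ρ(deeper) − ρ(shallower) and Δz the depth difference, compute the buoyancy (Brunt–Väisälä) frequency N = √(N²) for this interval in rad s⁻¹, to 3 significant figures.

0.0205 rad s⁻¹

Δρ = 1024.35 − 1023.65 = 0.70 kg m⁻³ over Δz = 136 − 120 = 16 m.
N² = (9.8/1025) × (0.70/16) = 4.1829 × 10⁻⁴ s⁻².
N = √(4.1829 × 10⁻⁴) = 0.020452 rad s⁻¹ ≈ 0.0205 rad s⁻¹.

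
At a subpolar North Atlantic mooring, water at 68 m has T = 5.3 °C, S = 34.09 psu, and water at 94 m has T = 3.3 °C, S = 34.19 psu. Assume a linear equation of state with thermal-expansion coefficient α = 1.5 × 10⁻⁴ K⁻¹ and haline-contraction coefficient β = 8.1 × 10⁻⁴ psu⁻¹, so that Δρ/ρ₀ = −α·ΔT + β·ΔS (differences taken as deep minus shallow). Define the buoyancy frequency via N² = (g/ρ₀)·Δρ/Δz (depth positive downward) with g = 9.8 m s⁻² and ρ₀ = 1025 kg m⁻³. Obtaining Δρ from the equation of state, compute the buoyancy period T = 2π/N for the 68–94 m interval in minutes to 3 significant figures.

8.74 min

ΔT = -2.0 K, ΔS = +0.10 psu (deep − shallow).
Δρ/ρ₀ = −αΔT + βΔS = 3.00 × 10⁻⁴ + 8.10 × 10⁻⁵ = 3.81 × 10⁻⁴, so Δρ ≈ 0.3905 kg m⁻³.
N² = (g/ρ₀)·Δρ/Δz = g·(Δρ/ρ₀)/Δz = 9.8 × 3.81 × 10⁻⁴ / 26 = 1.4361 × 10⁻⁴ s⁻².
N = √(1.4361 × 10⁻⁴) = 0.011984 rad s⁻¹ → T = 2π/N = 524.30 s = 8.7383 min ≈ 8.74 min.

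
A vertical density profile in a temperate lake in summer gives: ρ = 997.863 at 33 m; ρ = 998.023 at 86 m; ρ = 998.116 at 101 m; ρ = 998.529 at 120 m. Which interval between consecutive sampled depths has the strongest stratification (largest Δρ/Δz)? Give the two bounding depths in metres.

101–120 m

Compute the density gradient over each adjacent pair:
  33–86 m: Δρ/Δz = 0.160/53 = 3.0 × 10⁻³ kg m⁻⁴
  86–101 m: Δρ/Δz = 0.093/15 = 6.2 × 10⁻³ kg m⁻⁴
  101–120 m: Δρ/Δz = 0.413/19 = 0.022 kg m⁻⁴
The largest gradient is in the 101–120 m interval — the pycnocline.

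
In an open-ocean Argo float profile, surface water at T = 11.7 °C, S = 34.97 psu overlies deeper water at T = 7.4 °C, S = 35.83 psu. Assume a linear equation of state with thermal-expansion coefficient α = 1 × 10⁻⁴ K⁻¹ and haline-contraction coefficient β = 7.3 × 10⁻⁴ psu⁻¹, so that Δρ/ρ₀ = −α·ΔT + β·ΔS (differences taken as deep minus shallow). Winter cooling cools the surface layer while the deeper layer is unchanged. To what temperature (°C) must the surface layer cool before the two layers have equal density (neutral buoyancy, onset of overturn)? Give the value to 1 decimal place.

Neutral buoyancy requires Δρ = 0, i.e. −α(T_deep − T_surf′) + β(S_deep − S_surf) = 0.
T_surf′ = T_deep − (β/α)·ΔS = 7.4 − (7.3 × 10⁻⁴/1 × 10⁻⁴)·(+0.86) = 1.122 °C.
Cooling required: 11.7 − (1.122) = 10.578 °C.

1.1 °C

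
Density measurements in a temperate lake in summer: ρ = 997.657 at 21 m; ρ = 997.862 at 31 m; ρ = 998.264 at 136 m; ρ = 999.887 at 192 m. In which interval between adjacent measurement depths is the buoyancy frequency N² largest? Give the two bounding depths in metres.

136–192 m

Compute the density gradient over each adjacent pair:
  21–31 m: Δρ/Δz = 0.205/10 = 0.020 kg m⁻⁴
  31–136 m: Δρ/Δz = 0.402/105 = 3.8 × 10⁻³ kg m⁻⁴
  136–192 m: Δρ/Δz = 1.623/56 = 0.029 kg m⁻⁴
The largest gradient is in the 136–192 m interval — the pycnocline.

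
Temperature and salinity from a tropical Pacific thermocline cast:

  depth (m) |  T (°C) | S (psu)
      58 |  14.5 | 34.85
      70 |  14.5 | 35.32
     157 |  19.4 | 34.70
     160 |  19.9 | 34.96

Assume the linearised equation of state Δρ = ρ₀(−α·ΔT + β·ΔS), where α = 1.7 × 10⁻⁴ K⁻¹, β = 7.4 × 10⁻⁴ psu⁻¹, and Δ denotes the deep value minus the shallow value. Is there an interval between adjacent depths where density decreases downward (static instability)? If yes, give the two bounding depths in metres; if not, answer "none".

70–157 m

Evaluate Δρ/ρ₀ = −αΔT + βΔS across each adjacent pair:
  58–70 m: −αΔT+βΔS = −(1.7 × 10⁻⁴)(+0.0)+(7.4 × 10⁻⁴)(+0.47) = 3.5 × 10⁻⁴ → stable
  70–157 m: −αΔT+βΔS = −(1.7 × 10⁻⁴)(+4.9)+(7.4 × 10⁻⁴)(-0.62) = -1.3 × 10⁻³ → UNSTABLE
  157–160 m: −αΔT+βΔS = −(1.7 × 10⁻⁴)(+0.5)+(7.4 × 10⁻⁴)(+0.26) = 1.1 × 10⁻⁴ → stable
The 70–157 m interval has Δρ < 0: lighter water underlies denser water.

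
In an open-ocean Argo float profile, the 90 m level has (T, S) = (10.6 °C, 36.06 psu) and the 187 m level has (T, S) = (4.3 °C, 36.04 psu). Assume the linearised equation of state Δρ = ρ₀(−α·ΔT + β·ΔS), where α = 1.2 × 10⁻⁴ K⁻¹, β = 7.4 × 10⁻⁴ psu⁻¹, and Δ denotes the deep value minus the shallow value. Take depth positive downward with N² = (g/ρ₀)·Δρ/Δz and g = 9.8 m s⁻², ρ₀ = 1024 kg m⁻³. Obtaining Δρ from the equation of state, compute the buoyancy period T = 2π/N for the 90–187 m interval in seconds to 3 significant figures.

726 s

ΔT = -6.3 K, ΔS = -0.02 psu (deep − shallow).
Δρ/ρ₀ = −αΔT + βΔS = 7.56 × 10⁻⁴ − 1.48 × 10⁻⁵ = 7.412 × 10⁻⁴, so Δρ ≈ 0.7590 kg m⁻³.
N² = (g/ρ₀)·Δρ/Δz = g·(Δρ/ρ₀)/Δz = 9.8 × 7.412 × 10⁻⁴ / 97 = 7.4884 × 10⁻⁵ s⁻².
N = √(7.4884 × 10⁻⁵) = 8.6536 × 10⁻³ rad s⁻¹ → T = 2π/N = 726.08 s ≈ 726 s.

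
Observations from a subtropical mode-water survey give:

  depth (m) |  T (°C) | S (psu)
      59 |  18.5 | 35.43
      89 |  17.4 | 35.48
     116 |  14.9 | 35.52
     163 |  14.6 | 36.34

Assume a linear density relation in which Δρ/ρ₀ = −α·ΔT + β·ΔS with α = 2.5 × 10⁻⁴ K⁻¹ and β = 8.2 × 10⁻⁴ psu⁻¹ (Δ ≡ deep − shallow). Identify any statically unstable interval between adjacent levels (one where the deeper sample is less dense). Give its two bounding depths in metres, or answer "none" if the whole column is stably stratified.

none

Evaluate Δρ/ρ₀ = −αΔT + βΔS across each adjacent pair:
  59–89 m: −αΔT+βΔS = −(2.5 × 10⁻⁴)(-1.1)+(8.2 × 10⁻⁴)(+0.05) = 3.2 × 10⁻⁴ → stable
  89–116 m: −αΔT+βΔS = −(2.5 × 10⁻⁴)(-2.5)+(8.2 × 10⁻⁴)(+0.04) = 6.6 × 10⁻⁴ → stable
  116–163 m: −αΔT+βΔS = −(2.5 × 10⁻⁴)(-0.3)+(8.2 × 10⁻⁴)(+0.82) = 7.5 × 10⁻⁴ → stable
Every interval has Δρ > 0: the column is stably stratified throughout.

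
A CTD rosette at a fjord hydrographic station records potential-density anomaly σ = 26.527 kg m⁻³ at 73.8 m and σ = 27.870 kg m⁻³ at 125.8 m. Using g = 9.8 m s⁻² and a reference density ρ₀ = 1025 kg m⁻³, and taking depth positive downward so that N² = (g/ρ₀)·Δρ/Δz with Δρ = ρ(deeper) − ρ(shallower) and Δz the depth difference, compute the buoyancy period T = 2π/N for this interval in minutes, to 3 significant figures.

Δρ = 1027.870 − 1026.527 = 1.343 kg m⁻³ over Δz = 125.8 − 73.8 = 52 m.
N² = (9.8/1025) × (1.343/52) = 2.4693 × 10⁻⁴ s⁻².
N = √(2.4693 × 10⁻⁴) = 0.015714 rad s⁻¹, so T = 2π/N = 399.85 s = 6.6642 min ≈ 6.66 min.

6.66 min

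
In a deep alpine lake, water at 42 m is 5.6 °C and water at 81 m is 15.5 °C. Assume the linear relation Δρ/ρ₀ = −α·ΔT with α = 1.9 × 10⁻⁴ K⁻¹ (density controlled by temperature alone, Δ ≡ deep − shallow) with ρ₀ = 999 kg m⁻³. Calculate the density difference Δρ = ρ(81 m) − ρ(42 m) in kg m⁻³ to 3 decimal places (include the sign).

-1.879 kg m⁻³

ΔT = +9.9 K, Δρ/ρ₀ = −αΔT = -1.881 × 10⁻³.
Δρ = 999 × (-1.881 × 10⁻³) = -1.879 kg m⁻³.
Negative Δρ: lighter below, statically unstable.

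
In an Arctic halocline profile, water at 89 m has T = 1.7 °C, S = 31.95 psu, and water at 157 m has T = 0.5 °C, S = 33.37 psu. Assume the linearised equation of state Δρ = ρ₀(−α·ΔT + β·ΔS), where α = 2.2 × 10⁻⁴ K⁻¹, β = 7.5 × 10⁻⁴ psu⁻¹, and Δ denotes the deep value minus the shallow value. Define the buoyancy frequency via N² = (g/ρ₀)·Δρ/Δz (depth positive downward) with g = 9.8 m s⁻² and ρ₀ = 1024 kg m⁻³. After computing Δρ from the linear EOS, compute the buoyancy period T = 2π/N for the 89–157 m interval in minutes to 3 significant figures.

ΔT = -1.2 K, ΔS = +1.42 psu (deep − shallow).
Δρ/ρ₀ = −αΔT + βΔS = 2.64 × 10⁻⁴ + 1.065 × 10⁻³ = 1.329 × 10⁻³, so Δρ ≈ 1.361 kg m⁻³.
N² = (g/ρ₀)·Δρ/Δz = g·(Δρ/ρ₀)/Δz = 9.8 × 1.329 × 10⁻³ / 68 = 1.9153 × 10⁻⁴ s⁻².
N = √(1.9153 × 10⁻⁴) = 0.013839 rad s⁻¹ → T = 2π/N = 454.02 s = 7.5670 min ≈ 7.57 min.

7.57 min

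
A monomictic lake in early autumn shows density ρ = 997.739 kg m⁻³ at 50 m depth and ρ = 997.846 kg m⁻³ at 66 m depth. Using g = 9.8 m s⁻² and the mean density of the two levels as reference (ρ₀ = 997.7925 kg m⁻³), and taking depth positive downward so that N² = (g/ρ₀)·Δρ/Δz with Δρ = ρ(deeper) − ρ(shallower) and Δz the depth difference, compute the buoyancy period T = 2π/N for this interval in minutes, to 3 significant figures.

12.9 min

Δρ = 997.846 − 997.739 = 0.107 kg m⁻³ over Δz = 66 − 50 = 16 m.
N² = (9.8/997.7925) × (0.107/16) = 6.5682 × 10⁻⁵ s⁻².
N = √(6.5682 × 10⁻⁵) = 8.1044 × 10⁻³ rad s⁻¹, so T = 2π/N = 775.28 s = 12.921 min ≈ 12.9 min.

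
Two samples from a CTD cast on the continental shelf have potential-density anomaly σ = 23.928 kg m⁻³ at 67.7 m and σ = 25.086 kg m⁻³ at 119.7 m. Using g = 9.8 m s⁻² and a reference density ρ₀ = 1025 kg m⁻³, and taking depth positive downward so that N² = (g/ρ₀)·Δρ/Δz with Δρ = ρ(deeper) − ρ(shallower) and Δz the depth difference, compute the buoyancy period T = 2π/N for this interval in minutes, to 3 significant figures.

7.18 min

Δρ = 1025.086 − 1023.928 = 1.158 kg m⁻³ over Δz = 119.7 − 67.7 = 52 m.
N² = (9.8/1025) × (1.158/52) = 2.1292 × 10⁻⁴ s⁻².
N = √(2.1292 × 10⁻⁴) = 0.014592 rad s⁻¹, so T = 2π/N = 430.59 s = 7.1765 min ≈ 7.18 min.
N² > 0, so the interval is statically stable.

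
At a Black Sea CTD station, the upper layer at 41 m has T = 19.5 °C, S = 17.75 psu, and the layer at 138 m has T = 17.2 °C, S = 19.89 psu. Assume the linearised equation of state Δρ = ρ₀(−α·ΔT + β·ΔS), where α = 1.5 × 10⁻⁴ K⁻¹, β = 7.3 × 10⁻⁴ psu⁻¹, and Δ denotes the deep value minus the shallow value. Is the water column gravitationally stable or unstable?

ΔT = 17.2 − 19.5 = -2.3 K and ΔS = 19.89 − 17.75 = +2.14 psu (deep − shallow).
−αΔT = 3.45 × 10⁻⁴; βΔS = 1.5622 × 10⁻³; sum Δρ/ρ₀ = 1.9072 × 10⁻³.
Δρ/ρ₀ > 0, so Δρ > 0: deeper water is denser → statically stable.

stable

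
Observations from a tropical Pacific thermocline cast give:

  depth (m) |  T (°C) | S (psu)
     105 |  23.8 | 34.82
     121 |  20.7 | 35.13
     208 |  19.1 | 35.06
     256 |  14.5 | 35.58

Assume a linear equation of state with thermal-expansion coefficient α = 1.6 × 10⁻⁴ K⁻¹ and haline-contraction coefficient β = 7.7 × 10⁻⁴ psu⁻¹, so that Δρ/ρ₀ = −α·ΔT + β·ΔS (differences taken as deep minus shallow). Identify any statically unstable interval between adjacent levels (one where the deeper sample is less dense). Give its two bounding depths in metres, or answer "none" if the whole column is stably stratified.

none

Evaluate Δρ/ρ₀ = −αΔT + βΔS across each adjacent pair:
  105–121 m: −αΔT+βΔS = −(1.6 × 10⁻⁴)(-3.1)+(7.7 × 10⁻⁴)(+0.31) = 7.3 × 10⁻⁴ → stable
  121–208 m: −αΔT+βΔS = −(1.6 × 10⁻⁴)(-1.6)+(7.7 × 10⁻⁴)(-0.07) = 2.0 × 10⁻⁴ → stable
  208–256 m: −αΔT+βΔS = −(1.6 × 10⁻⁴)(-4.6)+(7.7 × 10⁻⁴)(+0.52) = 1.1 × 10⁻³ → stable
Every interval has Δρ > 0: the column is stably stratified throughout.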